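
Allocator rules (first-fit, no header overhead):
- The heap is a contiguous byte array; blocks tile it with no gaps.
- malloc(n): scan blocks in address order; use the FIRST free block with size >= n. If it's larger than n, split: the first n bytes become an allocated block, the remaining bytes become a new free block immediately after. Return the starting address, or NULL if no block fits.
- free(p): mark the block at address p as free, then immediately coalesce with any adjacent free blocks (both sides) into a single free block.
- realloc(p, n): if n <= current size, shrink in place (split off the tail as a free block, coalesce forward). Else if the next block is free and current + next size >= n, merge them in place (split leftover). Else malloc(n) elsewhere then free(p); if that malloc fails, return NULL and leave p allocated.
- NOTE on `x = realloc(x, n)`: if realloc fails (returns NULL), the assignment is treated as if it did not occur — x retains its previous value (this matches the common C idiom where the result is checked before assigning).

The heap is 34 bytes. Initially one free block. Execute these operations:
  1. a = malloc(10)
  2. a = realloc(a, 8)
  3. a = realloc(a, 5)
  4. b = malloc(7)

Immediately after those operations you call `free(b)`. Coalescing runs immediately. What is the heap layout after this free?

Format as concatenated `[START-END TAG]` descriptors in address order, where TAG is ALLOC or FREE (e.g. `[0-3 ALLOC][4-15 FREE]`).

Answer: [0-4 ALLOC][5-33 FREE]

Derivation:
Op 1: a = malloc(10) -> a = 0; heap: [0-9 ALLOC][10-33 FREE]
Op 2: a = realloc(a, 8) -> a = 0; heap: [0-7 ALLOC][8-33 FREE]
Op 3: a = realloc(a, 5) -> a = 0; heap: [0-4 ALLOC][5-33 FREE]
Op 4: b = malloc(7) -> b = 5; heap: [0-4 ALLOC][5-11 ALLOC][12-33 FREE]
free(b): b = 5 -> block [5-11 ALLOC]; mark free, coalesce with adjacent free neighbors -> [0-4 ALLOC][5-33 FREE]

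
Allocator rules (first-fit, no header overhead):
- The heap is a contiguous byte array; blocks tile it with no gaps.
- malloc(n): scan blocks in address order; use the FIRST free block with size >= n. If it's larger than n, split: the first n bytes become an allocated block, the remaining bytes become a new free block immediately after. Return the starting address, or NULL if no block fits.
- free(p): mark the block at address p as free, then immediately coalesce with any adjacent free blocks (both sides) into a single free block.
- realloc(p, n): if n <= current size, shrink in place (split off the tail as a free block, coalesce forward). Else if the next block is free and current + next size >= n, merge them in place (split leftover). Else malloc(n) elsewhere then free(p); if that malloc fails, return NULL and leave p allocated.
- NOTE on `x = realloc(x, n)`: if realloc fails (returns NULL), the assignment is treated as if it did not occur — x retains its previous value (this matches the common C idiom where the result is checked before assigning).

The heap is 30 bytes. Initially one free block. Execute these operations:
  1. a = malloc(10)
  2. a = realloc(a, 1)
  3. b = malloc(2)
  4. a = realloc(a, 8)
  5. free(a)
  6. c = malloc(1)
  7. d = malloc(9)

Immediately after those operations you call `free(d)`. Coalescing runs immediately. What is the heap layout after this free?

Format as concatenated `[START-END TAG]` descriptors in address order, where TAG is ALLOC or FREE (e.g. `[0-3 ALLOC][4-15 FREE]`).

Op 1: a = malloc(10) -> a = 0; heap: [0-9 ALLOC][10-29 FREE]
Op 2: a = realloc(a, 1) -> a = 0; heap: [0-0 ALLOC][1-29 FREE]
Op 3: b = malloc(2) -> b = 1; heap: [0-0 ALLOC][1-2 ALLOC][3-29 FREE]
Op 4: a = realloc(a, 8) -> a = 3; heap: [0-0 FREE][1-2 ALLOC][3-10 ALLOC][11-29 FREE]
Op 5: free(a) -> (freed a); heap: [0-0 FREE][1-2 ALLOC][3-29 FREE]
Op 6: c = malloc(1) -> c = 0; heap: [0-0 ALLOC][1-2 ALLOC][3-29 FREE]
Op 7: d = malloc(9) -> d = 3; heap: [0-0 ALLOC][1-2 ALLOC][3-11 ALLOC][12-29 FREE]
free(d): d = 3 -> block [3-11 ALLOC]; mark free, coalesce with adjacent free neighbors -> [0-0 ALLOC][1-2 ALLOC][3-29 FREE]

Answer: [0-0 ALLOC][1-2 ALLOC][3-29 FREE]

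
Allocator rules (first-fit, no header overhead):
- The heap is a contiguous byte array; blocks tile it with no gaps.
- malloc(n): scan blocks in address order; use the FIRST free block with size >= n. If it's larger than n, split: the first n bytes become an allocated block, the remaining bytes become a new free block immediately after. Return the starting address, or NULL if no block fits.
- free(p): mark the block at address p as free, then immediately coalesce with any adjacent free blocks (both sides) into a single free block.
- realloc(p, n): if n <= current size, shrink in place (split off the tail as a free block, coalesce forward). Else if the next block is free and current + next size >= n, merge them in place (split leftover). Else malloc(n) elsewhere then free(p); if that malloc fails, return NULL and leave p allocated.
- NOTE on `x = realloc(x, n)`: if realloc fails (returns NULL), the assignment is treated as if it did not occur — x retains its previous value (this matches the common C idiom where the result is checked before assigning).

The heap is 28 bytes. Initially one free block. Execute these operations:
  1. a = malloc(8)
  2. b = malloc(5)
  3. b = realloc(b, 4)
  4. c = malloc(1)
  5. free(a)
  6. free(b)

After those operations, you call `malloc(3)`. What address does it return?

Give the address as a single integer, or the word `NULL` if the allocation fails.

Op 1: a = malloc(8) -> a = 0; heap: [0-7 ALLOC][8-27 FREE]
Op 2: b = malloc(5) -> b = 8; heap: [0-7 ALLOC][8-12 ALLOC][13-27 FREE]
Op 3: b = realloc(b, 4) -> b = 8; heap: [0-7 ALLOC][8-11 ALLOC][12-27 FREE]
Op 4: c = malloc(1) -> c = 12; heap: [0-7 ALLOC][8-11 ALLOC][12-12 ALLOC][13-27 FREE]
Op 5: free(a) -> (freed a); heap: [0-7 FREE][8-11 ALLOC][12-12 ALLOC][13-27 FREE]
Op 6: free(b) -> (freed b); heap: [0-11 FREE][12-12 ALLOC][13-27 FREE]
malloc(3): first-fit scan over [0-11 FREE][12-12 ALLOC][13-27 FREE] -> 0

Answer: 0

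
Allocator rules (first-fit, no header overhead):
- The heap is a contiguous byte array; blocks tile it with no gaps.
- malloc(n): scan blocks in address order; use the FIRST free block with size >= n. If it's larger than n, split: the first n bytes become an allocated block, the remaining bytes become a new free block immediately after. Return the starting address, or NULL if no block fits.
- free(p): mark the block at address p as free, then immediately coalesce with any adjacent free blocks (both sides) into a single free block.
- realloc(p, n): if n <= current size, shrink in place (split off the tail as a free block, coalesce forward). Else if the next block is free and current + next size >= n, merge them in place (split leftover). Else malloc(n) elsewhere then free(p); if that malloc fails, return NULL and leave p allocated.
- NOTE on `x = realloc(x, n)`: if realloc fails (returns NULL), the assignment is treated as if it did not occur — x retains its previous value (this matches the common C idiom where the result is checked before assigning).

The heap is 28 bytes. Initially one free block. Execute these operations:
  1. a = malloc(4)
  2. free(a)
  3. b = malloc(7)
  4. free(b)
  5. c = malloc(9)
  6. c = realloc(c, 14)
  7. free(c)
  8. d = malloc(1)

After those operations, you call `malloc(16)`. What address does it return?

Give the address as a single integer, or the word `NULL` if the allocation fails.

Answer: 1

Derivation:
Op 1: a = malloc(4) -> a = 0; heap: [0-3 ALLOC][4-27 FREE]
Op 2: free(a) -> (freed a); heap: [0-27 FREE]
Op 3: b = malloc(7) -> b = 0; heap: [0-6 ALLOC][7-27 FREE]
Op 4: free(b) -> (freed b); heap: [0-27 FREE]
Op 5: c = malloc(9) -> c = 0; heap: [0-8 ALLOC][9-27 FREE]
Op 6: c = realloc(c, 14) -> c = 0; heap: [0-13 ALLOC][14-27 FREE]
Op 7: free(c) -> (freed c); heap: [0-27 FREE]
Op 8: d = malloc(1) -> d = 0; heap: [0-0 ALLOC][1-27 FREE]
malloc(16): first-fit scan over [0-0 ALLOC][1-27 FREE] -> 1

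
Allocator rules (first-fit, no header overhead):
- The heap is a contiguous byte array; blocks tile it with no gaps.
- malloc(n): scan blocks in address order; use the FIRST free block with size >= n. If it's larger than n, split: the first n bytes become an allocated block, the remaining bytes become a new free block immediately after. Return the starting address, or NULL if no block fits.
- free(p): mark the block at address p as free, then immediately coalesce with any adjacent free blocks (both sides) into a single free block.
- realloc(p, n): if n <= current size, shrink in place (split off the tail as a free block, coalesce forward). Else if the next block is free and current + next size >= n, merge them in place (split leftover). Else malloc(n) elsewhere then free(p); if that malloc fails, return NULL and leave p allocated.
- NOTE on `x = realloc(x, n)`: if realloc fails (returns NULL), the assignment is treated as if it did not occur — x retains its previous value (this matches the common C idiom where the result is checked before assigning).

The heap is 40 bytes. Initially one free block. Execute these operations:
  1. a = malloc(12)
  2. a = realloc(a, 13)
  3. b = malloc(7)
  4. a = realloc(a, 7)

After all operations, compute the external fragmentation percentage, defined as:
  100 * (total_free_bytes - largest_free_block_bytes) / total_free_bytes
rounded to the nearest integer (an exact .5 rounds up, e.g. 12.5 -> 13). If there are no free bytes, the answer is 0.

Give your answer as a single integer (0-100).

Op 1: a = malloc(12) -> a = 0; heap: [0-11 ALLOC][12-39 FREE]
Op 2: a = realloc(a, 13) -> a = 0; heap: [0-12 ALLOC][13-39 FREE]
Op 3: b = malloc(7) -> b = 13; heap: [0-12 ALLOC][13-19 ALLOC][20-39 FREE]
Op 4: a = realloc(a, 7) -> a = 0; heap: [0-6 ALLOC][7-12 FREE][13-19 ALLOC][20-39 FREE]
Free blocks: [6 20] total_free=26 largest=20 -> 100*(26-20)/26 = 600/26 ≈ 23.077 -> rounds to 23

Answer: 23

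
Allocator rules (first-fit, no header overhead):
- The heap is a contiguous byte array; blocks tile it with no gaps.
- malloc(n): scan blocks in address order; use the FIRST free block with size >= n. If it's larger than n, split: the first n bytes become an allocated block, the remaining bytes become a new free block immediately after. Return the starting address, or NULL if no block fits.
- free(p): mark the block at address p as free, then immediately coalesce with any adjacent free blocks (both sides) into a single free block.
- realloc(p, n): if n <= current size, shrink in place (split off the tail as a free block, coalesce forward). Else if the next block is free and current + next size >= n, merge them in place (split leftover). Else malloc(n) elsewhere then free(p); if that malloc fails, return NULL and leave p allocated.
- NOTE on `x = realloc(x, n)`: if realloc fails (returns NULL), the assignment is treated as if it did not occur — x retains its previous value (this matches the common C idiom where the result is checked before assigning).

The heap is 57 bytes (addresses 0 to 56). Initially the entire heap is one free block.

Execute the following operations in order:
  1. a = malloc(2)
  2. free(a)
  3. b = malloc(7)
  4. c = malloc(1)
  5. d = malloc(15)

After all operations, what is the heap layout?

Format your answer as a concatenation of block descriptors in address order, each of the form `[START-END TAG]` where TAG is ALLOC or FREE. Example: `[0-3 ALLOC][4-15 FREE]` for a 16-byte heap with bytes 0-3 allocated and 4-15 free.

Op 1: a = malloc(2) -> a = 0; heap: [0-1 ALLOC][2-56 FREE]
Op 2: free(a) -> (freed a); heap: [0-56 FREE]
Op 3: b = malloc(7) -> b = 0; heap: [0-6 ALLOC][7-56 FREE]
Op 4: c = malloc(1) -> c = 7; heap: [0-6 ALLOC][7-7 ALLOC][8-56 FREE]
Op 5: d = malloc(15) -> d = 8; heap: [0-6 ALLOC][7-7 ALLOC][8-22 ALLOC][23-56 FREE]

Answer: [0-6 ALLOC][7-7 ALLOC][8-22 ALLOC][23-56 FREE]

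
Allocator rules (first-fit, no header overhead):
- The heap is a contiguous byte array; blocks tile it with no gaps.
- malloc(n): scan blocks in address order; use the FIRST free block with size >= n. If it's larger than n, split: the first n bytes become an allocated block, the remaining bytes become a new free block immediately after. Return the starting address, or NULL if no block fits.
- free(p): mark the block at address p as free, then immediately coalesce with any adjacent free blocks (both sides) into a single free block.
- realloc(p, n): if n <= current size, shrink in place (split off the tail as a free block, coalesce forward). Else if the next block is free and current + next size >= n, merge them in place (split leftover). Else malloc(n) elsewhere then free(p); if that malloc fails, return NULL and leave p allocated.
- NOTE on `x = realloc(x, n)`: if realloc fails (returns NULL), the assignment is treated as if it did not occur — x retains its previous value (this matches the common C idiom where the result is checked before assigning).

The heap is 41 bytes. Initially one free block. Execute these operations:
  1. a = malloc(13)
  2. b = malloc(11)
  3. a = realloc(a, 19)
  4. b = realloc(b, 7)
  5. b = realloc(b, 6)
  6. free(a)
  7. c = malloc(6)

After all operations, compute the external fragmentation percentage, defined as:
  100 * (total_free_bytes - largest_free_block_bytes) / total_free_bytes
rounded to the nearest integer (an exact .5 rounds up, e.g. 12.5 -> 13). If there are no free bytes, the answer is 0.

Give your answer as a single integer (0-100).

Answer: 24

Derivation:
Op 1: a = malloc(13) -> a = 0; heap: [0-12 ALLOC][13-40 FREE]
Op 2: b = malloc(11) -> b = 13; heap: [0-12 ALLOC][13-23 ALLOC][24-40 FREE]
Op 3: a = realloc(a, 19) -> NULL (a unchanged); heap: [0-12 ALLOC][13-23 ALLOC][24-40 FREE]
Op 4: b = realloc(b, 7) -> b = 13; heap: [0-12 ALLOC][13-19 ALLOC][20-40 FREE]
Op 5: b = realloc(b, 6) -> b = 13; heap: [0-12 ALLOC][13-18 ALLOC][19-40 FREE]
Op 6: free(a) -> (freed a); heap: [0-12 FREE][13-18 ALLOC][19-40 FREE]
Op 7: c = malloc(6) -> c = 0; heap: [0-5 ALLOC][6-12 FREE][13-18 ALLOC][19-40 FREE]
Free blocks: [7 22] total_free=29 largest=22 -> 100*(29-22)/29 = 700/29 ≈ 24.138 -> rounds to 24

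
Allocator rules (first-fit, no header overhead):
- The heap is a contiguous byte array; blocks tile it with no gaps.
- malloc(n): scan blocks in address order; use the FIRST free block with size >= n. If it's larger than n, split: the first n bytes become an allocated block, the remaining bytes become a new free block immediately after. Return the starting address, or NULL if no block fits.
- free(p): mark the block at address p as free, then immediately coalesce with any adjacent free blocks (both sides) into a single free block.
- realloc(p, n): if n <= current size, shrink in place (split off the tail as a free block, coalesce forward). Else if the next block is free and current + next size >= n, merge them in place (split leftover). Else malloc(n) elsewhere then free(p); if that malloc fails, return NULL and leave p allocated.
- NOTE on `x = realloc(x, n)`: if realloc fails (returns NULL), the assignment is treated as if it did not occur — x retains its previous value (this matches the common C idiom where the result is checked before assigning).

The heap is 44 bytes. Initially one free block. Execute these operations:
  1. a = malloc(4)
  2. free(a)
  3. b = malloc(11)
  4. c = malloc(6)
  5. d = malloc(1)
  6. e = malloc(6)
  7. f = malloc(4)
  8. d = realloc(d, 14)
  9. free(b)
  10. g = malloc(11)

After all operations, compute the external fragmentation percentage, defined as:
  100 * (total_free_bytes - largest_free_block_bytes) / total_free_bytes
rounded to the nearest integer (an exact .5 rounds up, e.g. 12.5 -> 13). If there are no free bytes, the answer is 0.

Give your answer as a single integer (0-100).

Answer: 33

Derivation:
Op 1: a = malloc(4) -> a = 0; heap: [0-3 ALLOC][4-43 FREE]
Op 2: free(a) -> (freed a); heap: [0-43 FREE]
Op 3: b = malloc(11) -> b = 0; heap: [0-10 ALLOC][11-43 FREE]
Op 4: c = malloc(6) -> c = 11; heap: [0-10 ALLOC][11-16 ALLOC][17-43 FREE]
Op 5: d = malloc(1) -> d = 17; heap: [0-10 ALLOC][11-16 ALLOC][17-17 ALLOC][18-43 FREE]
Op 6: e = malloc(6) -> e = 18; heap: [0-10 ALLOC][11-16 ALLOC][17-17 ALLOC][18-23 ALLOC][24-43 FREE]
Op 7: f = malloc(4) -> f = 24; heap: [0-10 ALLOC][11-16 ALLOC][17-17 ALLOC][18-23 ALLOC][24-27 ALLOC][28-43 FREE]
Op 8: d = realloc(d, 14) -> d = 28; heap: [0-10 ALLOC][11-16 ALLOC][17-17 FREE][18-23 ALLOC][24-27 ALLOC][28-41 ALLOC][42-43 FREE]
Op 9: free(b) -> (freed b); heap: [0-10 FREE][11-16 ALLOC][17-17 FREE][18-23 ALLOC][24-27 ALLOC][28-41 ALLOC][42-43 FREE]
Op 10: g = malloc(11) -> g = 0; heap: [0-10 ALLOC][11-16 ALLOC][17-17 FREE][18-23 ALLOC][24-27 ALLOC][28-41 ALLOC][42-43 FREE]
Free blocks: [1 2] total_free=3 largest=2 -> 100*(3-2)/3 = 100/3 ≈ 33.333 -> rounds to 33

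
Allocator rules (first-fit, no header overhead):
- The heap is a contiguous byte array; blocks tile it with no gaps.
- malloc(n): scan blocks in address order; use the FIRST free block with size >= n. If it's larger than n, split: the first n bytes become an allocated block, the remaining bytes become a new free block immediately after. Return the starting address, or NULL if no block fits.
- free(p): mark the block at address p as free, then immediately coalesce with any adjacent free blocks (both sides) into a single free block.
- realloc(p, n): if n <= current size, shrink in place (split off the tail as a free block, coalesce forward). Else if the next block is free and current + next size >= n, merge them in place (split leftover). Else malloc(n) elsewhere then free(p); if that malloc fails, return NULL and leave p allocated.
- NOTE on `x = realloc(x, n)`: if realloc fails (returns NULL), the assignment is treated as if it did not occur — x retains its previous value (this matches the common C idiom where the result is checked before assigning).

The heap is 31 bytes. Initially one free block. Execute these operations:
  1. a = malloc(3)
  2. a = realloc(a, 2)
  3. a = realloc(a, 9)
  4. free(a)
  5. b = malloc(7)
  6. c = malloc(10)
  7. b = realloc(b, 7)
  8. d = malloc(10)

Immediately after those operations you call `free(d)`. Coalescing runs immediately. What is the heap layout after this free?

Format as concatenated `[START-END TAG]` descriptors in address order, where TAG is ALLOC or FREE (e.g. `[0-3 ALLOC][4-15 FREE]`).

Answer: [0-6 ALLOC][7-16 ALLOC][17-30 FREE]

Derivation:
Op 1: a = malloc(3) -> a = 0; heap: [0-2 ALLOC][3-30 FREE]
Op 2: a = realloc(a, 2) -> a = 0; heap: [0-1 ALLOC][2-30 FREE]
Op 3: a = realloc(a, 9) -> a = 0; heap: [0-8 ALLOC][9-30 FREE]
Op 4: free(a) -> (freed a); heap: [0-30 FREE]
Op 5: b = malloc(7) -> b = 0; heap: [0-6 ALLOC][7-30 FREE]
Op 6: c = malloc(10) -> c = 7; heap: [0-6 ALLOC][7-16 ALLOC][17-30 FREE]
Op 7: b = realloc(b, 7) -> b = 0; heap: [0-6 ALLOC][7-16 ALLOC][17-30 FREE]
Op 8: d = malloc(10) -> d = 17; heap: [0-6 ALLOC][7-16 ALLOC][17-26 ALLOC][27-30 FREE]
free(d): d = 17 -> block [17-26 ALLOC]; mark free, coalesce with adjacent free neighbors -> [0-6 ALLOC][7-16 ALLOC][17-30 FREE]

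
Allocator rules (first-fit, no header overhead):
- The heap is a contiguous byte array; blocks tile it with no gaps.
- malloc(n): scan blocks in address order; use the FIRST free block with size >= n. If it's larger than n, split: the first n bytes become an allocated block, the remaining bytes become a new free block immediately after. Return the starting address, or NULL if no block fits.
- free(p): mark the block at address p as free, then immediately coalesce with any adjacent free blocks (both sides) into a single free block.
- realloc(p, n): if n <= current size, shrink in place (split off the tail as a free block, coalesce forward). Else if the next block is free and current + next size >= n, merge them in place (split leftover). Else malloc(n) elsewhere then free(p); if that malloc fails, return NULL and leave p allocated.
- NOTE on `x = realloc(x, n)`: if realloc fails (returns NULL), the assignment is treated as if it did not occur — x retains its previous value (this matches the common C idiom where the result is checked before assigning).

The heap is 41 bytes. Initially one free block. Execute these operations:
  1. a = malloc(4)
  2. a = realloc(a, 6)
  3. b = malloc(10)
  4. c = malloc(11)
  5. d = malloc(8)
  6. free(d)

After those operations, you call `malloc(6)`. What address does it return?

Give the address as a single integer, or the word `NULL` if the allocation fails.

Op 1: a = malloc(4) -> a = 0; heap: [0-3 ALLOC][4-40 FREE]
Op 2: a = realloc(a, 6) -> a = 0; heap: [0-5 ALLOC][6-40 FREE]
Op 3: b = malloc(10) -> b = 6; heap: [0-5 ALLOC][6-15 ALLOC][16-40 FREE]
Op 4: c = malloc(11) -> c = 16; heap: [0-5 ALLOC][6-15 ALLOC][16-26 ALLOC][27-40 FREE]
Op 5: d = malloc(8) -> d = 27; heap: [0-5 ALLOC][6-15 ALLOC][16-26 ALLOC][27-34 ALLOC][35-40 FREE]
Op 6: free(d) -> (freed d); heap: [0-5 ALLOC][6-15 ALLOC][16-26 ALLOC][27-40 FREE]
malloc(6): first-fit scan over [0-5 ALLOC][6-15 ALLOC][16-26 ALLOC][27-40 FREE] -> 27

Answer: 27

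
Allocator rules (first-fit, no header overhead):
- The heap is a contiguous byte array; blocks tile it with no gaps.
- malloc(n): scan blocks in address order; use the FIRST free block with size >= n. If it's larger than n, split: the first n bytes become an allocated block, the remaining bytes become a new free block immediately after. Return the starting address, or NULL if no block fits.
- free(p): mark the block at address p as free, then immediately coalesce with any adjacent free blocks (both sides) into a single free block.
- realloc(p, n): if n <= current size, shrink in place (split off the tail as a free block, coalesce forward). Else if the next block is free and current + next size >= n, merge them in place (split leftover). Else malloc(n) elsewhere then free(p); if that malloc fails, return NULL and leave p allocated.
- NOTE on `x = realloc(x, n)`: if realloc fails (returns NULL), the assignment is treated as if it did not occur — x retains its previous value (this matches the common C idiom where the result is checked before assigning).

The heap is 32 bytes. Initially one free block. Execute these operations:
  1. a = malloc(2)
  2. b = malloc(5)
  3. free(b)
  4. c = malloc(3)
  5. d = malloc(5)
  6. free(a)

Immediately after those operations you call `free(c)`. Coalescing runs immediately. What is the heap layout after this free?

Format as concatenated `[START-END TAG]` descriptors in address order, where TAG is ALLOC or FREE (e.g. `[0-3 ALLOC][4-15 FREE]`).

Op 1: a = malloc(2) -> a = 0; heap: [0-1 ALLOC][2-31 FREE]
Op 2: b = malloc(5) -> b = 2; heap: [0-1 ALLOC][2-6 ALLOC][7-31 FREE]
Op 3: free(b) -> (freed b); heap: [0-1 ALLOC][2-31 FREE]
Op 4: c = malloc(3) -> c = 2; heap: [0-1 ALLOC][2-4 ALLOC][5-31 FREE]
Op 5: d = malloc(5) -> d = 5; heap: [0-1 ALLOC][2-4 ALLOC][5-9 ALLOC][10-31 FREE]
Op 6: free(a) -> (freed a); heap: [0-1 FREE][2-4 ALLOC][5-9 ALLOC][10-31 FREE]
free(c): c = 2 -> block [2-4 ALLOC]; mark free, coalesce with adjacent free neighbors -> [0-4 FREE][5-9 ALLOC][10-31 FREE]

Answer: [0-4 FREE][5-9 ALLOC][10-31 FREE]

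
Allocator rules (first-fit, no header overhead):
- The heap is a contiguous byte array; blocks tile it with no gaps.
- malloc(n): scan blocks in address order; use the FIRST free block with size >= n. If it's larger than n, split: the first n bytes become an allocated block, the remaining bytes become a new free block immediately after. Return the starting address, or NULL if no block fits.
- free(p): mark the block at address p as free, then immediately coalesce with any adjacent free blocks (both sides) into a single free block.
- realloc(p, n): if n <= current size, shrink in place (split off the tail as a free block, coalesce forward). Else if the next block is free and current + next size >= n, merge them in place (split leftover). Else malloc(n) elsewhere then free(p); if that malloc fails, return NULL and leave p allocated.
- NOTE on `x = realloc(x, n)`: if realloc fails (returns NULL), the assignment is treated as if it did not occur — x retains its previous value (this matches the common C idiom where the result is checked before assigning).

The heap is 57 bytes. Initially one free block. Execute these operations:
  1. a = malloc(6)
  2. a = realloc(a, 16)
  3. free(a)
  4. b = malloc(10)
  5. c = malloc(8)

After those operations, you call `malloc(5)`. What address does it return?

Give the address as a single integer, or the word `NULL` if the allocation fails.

Op 1: a = malloc(6) -> a = 0; heap: [0-5 ALLOC][6-56 FREE]
Op 2: a = realloc(a, 16) -> a = 0; heap: [0-15 ALLOC][16-56 FREE]
Op 3: free(a) -> (freed a); heap: [0-56 FREE]
Op 4: b = malloc(10) -> b = 0; heap: [0-9 ALLOC][10-56 FREE]
Op 5: c = malloc(8) -> c = 10; heap: [0-9 ALLOC][10-17 ALLOC][18-56 FREE]
malloc(5): first-fit scan over [0-9 ALLOC][10-17 ALLOC][18-56 FREE] -> 18

Answer: 18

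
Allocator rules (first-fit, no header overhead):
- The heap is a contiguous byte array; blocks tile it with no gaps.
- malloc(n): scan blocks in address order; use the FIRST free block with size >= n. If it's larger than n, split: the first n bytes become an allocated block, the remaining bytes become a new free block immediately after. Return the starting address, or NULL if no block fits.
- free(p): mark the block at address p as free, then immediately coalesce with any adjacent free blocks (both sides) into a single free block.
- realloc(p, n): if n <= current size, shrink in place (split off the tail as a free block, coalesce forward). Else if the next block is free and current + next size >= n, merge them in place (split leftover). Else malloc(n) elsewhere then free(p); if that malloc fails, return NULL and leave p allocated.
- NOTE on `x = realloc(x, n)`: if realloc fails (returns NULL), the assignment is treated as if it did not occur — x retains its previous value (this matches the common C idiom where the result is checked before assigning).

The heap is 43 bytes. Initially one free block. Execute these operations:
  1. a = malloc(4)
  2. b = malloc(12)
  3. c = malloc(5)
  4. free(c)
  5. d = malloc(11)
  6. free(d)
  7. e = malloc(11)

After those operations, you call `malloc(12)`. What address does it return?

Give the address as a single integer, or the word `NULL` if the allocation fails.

Op 1: a = malloc(4) -> a = 0; heap: [0-3 ALLOC][4-42 FREE]
Op 2: b = malloc(12) -> b = 4; heap: [0-3 ALLOC][4-15 ALLOC][16-42 FREE]
Op 3: c = malloc(5) -> c = 16; heap: [0-3 ALLOC][4-15 ALLOC][16-20 ALLOC][21-42 FREE]
Op 4: free(c) -> (freed c); heap: [0-3 ALLOC][4-15 ALLOC][16-42 FREE]
Op 5: d = malloc(11) -> d = 16; heap: [0-3 ALLOC][4-15 ALLOC][16-26 ALLOC][27-42 FREE]
Op 6: free(d) -> (freed d); heap: [0-3 ALLOC][4-15 ALLOC][16-42 FREE]
Op 7: e = malloc(11) -> e = 16; heap: [0-3 ALLOC][4-15 ALLOC][16-26 ALLOC][27-42 FREE]
malloc(12): first-fit scan over [0-3 ALLOC][4-15 ALLOC][16-26 ALLOC][27-42 FREE] -> 27

Answer: 27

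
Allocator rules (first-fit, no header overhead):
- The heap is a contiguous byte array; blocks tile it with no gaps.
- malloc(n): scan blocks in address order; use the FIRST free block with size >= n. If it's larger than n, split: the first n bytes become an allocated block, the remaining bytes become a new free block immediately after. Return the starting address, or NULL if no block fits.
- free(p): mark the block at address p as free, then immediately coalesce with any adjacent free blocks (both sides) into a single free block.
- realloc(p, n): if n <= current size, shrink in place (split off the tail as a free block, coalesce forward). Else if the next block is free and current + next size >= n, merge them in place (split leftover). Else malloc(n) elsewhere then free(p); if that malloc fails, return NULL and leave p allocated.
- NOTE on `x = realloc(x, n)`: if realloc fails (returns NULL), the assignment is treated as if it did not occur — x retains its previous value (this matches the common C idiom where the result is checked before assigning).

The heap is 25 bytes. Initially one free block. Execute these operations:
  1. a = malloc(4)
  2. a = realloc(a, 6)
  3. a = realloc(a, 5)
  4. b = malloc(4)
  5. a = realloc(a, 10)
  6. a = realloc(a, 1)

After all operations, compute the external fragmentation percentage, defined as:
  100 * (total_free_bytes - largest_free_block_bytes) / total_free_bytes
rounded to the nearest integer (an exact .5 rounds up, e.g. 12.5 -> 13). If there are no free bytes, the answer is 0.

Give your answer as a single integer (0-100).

Answer: 25

Derivation:
Op 1: a = malloc(4) -> a = 0; heap: [0-3 ALLOC][4-24 FREE]
Op 2: a = realloc(a, 6) -> a = 0; heap: [0-5 ALLOC][6-24 FREE]
Op 3: a = realloc(a, 5) -> a = 0; heap: [0-4 ALLOC][5-24 FREE]
Op 4: b = malloc(4) -> b = 5; heap: [0-4 ALLOC][5-8 ALLOC][9-24 FREE]
Op 5: a = realloc(a, 10) -> a = 9; heap: [0-4 FREE][5-8 ALLOC][9-18 ALLOC][19-24 FREE]
Op 6: a = realloc(a, 1) -> a = 9; heap: [0-4 FREE][5-8 ALLOC][9-9 ALLOC][10-24 FREE]
Free blocks: [5 15] total_free=20 largest=15 -> 100*(20-15)/20 = 500/20 = 25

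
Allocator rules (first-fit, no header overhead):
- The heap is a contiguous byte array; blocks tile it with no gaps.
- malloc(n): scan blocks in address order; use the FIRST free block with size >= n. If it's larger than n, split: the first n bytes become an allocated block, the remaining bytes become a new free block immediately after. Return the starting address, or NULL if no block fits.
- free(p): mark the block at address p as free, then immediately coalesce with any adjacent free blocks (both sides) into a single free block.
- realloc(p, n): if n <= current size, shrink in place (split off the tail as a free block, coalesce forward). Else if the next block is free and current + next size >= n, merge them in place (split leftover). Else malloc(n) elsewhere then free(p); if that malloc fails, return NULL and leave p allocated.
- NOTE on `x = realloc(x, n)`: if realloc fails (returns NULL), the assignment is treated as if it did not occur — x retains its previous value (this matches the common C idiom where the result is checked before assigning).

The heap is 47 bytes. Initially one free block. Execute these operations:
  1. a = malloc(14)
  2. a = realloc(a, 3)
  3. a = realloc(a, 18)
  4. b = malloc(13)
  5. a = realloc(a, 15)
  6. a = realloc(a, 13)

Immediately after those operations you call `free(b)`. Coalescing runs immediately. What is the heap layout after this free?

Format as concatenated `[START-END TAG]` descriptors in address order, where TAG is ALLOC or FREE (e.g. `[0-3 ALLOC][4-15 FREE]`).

Op 1: a = malloc(14) -> a = 0; heap: [0-13 ALLOC][14-46 FREE]
Op 2: a = realloc(a, 3) -> a = 0; heap: [0-2 ALLOC][3-46 FREE]
Op 3: a = realloc(a, 18) -> a = 0; heap: [0-17 ALLOC][18-46 FREE]
Op 4: b = malloc(13) -> b = 18; heap: [0-17 ALLOC][18-30 ALLOC][31-46 FREE]
Op 5: a = realloc(a, 15) -> a = 0; heap: [0-14 ALLOC][15-17 FREE][18-30 ALLOC][31-46 FREE]
Op 6: a = realloc(a, 13) -> a = 0; heap: [0-12 ALLOC][13-17 FREE][18-30 ALLOC][31-46 FREE]
free(b): b = 18 -> block [18-30 ALLOC]; mark free, coalesce with adjacent free neighbors -> [0-12 ALLOC][13-46 FREE]

Answer: [0-12 ALLOC][13-46 FREE]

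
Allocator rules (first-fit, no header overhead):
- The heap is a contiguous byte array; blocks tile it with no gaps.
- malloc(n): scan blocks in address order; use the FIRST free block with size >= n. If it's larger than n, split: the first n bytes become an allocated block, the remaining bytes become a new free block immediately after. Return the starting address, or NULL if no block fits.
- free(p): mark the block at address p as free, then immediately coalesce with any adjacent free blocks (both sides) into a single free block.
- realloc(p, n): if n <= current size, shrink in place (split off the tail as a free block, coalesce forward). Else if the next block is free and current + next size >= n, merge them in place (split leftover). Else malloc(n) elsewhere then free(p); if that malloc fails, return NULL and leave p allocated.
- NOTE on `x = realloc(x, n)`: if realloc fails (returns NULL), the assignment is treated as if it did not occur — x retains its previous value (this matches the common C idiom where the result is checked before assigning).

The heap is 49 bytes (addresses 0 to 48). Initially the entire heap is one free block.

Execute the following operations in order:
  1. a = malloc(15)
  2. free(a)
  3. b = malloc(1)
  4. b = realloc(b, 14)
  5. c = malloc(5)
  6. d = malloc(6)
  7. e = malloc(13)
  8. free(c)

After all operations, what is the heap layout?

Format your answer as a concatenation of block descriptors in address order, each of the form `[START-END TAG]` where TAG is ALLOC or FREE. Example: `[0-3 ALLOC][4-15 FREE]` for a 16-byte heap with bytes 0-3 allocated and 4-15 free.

Answer: [0-13 ALLOC][14-18 FREE][19-24 ALLOC][25-37 ALLOC][38-48 FREE]

Derivation:
Op 1: a = malloc(15) -> a = 0; heap: [0-14 ALLOC][15-48 FREE]
Op 2: free(a) -> (freed a); heap: [0-48 FREE]
Op 3: b = malloc(1) -> b = 0; heap: [0-0 ALLOC][1-48 FREE]
Op 4: b = realloc(b, 14) -> b = 0; heap: [0-13 ALLOC][14-48 FREE]
Op 5: c = malloc(5) -> c = 14; heap: [0-13 ALLOC][14-18 ALLOC][19-48 FREE]
Op 6: d = malloc(6) -> d = 19; heap: [0-13 ALLOC][14-18 ALLOC][19-24 ALLOC][25-48 FREE]
Op 7: e = malloc(13) -> e = 25; heap: [0-13 ALLOC][14-18 ALLOC][19-24 ALLOC][25-37 ALLOC][38-48 FREE]
Op 8: free(c) -> (freed c); heap: [0-13 ALLOC][14-18 FREE][19-24 ALLOC][25-37 ALLOC][38-48 FREE]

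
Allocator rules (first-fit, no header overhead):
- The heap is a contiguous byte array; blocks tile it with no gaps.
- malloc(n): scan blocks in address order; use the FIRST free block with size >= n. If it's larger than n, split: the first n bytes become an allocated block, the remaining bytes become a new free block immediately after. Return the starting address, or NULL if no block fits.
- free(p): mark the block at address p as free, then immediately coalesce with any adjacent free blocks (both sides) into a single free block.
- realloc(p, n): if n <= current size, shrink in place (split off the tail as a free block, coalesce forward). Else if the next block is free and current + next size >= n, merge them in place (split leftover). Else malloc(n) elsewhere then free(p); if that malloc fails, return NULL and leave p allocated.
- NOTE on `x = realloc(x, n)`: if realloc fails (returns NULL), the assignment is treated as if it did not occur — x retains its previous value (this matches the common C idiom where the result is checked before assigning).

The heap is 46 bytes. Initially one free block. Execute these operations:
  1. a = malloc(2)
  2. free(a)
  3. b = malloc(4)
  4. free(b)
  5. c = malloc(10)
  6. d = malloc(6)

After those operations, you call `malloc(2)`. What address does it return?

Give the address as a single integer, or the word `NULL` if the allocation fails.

Answer: 16

Derivation:
Op 1: a = malloc(2) -> a = 0; heap: [0-1 ALLOC][2-45 FREE]
Op 2: free(a) -> (freed a); heap: [0-45 FREE]
Op 3: b = malloc(4) -> b = 0; heap: [0-3 ALLOC][4-45 FREE]
Op 4: free(b) -> (freed b); heap: [0-45 FREE]
Op 5: c = malloc(10) -> c = 0; heap: [0-9 ALLOC][10-45 FREE]
Op 6: d = malloc(6) -> d = 10; heap: [0-9 ALLOC][10-15 ALLOC][16-45 FREE]
malloc(2): first-fit scan over [0-9 ALLOC][10-15 ALLOC][16-45 FREE] -> 16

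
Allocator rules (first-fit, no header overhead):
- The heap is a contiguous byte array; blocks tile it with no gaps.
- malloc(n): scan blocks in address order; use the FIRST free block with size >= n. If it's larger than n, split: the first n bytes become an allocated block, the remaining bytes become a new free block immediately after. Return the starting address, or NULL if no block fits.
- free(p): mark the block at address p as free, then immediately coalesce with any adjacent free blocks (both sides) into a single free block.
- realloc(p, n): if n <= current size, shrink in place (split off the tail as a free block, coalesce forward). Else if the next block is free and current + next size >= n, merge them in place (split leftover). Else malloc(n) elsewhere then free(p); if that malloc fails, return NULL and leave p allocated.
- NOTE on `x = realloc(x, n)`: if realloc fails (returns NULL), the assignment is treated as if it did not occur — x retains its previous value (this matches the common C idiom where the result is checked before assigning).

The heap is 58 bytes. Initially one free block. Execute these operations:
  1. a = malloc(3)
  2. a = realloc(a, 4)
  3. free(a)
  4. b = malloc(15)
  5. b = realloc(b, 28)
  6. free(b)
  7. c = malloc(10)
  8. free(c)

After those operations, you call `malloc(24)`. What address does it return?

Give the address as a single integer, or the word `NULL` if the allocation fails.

Answer: 0

Derivation:
Op 1: a = malloc(3) -> a = 0; heap: [0-2 ALLOC][3-57 FREE]
Op 2: a = realloc(a, 4) -> a = 0; heap: [0-3 ALLOC][4-57 FREE]
Op 3: free(a) -> (freed a); heap: [0-57 FREE]
Op 4: b = malloc(15) -> b = 0; heap: [0-14 ALLOC][15-57 FREE]
Op 5: b = realloc(b, 28) -> b = 0; heap: [0-27 ALLOC][28-57 FREE]
Op 6: free(b) -> (freed b); heap: [0-57 FREE]
Op 7: c = malloc(10) -> c = 0; heap: [0-9 ALLOC][10-57 FREE]
Op 8: free(c) -> (freed c); heap: [0-57 FREE]
malloc(24): first-fit scan over [0-57 FREE] -> 0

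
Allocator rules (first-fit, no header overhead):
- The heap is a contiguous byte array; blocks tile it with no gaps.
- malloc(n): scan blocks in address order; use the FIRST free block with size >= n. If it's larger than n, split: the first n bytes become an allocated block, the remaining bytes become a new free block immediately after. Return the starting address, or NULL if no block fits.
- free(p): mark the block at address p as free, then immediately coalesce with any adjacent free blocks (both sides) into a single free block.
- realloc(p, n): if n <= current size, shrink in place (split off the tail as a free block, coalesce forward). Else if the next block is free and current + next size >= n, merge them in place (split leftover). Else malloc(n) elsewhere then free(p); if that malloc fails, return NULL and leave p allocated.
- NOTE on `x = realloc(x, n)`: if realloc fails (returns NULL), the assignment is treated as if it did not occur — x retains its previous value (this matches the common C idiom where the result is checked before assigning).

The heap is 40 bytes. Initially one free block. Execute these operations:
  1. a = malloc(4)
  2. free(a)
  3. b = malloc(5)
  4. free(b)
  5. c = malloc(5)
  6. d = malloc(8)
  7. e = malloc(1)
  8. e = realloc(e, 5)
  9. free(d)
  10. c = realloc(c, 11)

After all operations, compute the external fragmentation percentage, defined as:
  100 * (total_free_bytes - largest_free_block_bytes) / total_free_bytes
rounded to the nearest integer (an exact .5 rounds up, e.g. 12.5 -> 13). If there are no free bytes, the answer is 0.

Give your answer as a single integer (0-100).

Op 1: a = malloc(4) -> a = 0; heap: [0-3 ALLOC][4-39 FREE]
Op 2: free(a) -> (freed a); heap: [0-39 FREE]
Op 3: b = malloc(5) -> b = 0; heap: [0-4 ALLOC][5-39 FREE]
Op 4: free(b) -> (freed b); heap: [0-39 FREE]
Op 5: c = malloc(5) -> c = 0; heap: [0-4 ALLOC][5-39 FREE]
Op 6: d = malloc(8) -> d = 5; heap: [0-4 ALLOC][5-12 ALLOC][13-39 FREE]
Op 7: e = malloc(1) -> e = 13; heap: [0-4 ALLOC][5-12 ALLOC][13-13 ALLOC][14-39 FREE]
Op 8: e = realloc(e, 5) -> e = 13; heap: [0-4 ALLOC][5-12 ALLOC][13-17 ALLOC][18-39 FREE]
Op 9: free(d) -> (freed d); heap: [0-4 ALLOC][5-12 FREE][13-17 ALLOC][18-39 FREE]
Op 10: c = realloc(c, 11) -> c = 0; heap: [0-10 ALLOC][11-12 FREE][13-17 ALLOC][18-39 FREE]
Free blocks: [2 22] total_free=24 largest=22 -> 100*(24-22)/24 = 200/24 ≈ 8.333 -> rounds to 8

Answer: 8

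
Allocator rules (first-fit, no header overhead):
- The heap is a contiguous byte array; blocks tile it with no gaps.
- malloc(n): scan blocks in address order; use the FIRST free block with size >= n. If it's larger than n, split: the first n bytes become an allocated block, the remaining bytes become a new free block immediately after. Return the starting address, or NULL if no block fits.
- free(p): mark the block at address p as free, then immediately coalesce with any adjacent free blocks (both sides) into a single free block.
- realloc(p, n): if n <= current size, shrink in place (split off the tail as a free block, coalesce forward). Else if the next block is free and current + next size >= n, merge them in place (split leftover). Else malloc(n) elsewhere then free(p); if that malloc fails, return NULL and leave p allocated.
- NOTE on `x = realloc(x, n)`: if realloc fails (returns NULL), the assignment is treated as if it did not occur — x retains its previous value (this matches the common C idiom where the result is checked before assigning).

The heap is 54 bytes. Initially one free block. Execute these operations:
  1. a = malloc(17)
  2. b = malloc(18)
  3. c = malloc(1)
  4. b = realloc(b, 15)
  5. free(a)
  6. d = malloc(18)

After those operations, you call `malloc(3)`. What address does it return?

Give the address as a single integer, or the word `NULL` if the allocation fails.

Op 1: a = malloc(17) -> a = 0; heap: [0-16 ALLOC][17-53 FREE]
Op 2: b = malloc(18) -> b = 17; heap: [0-16 ALLOC][17-34 ALLOC][35-53 FREE]
Op 3: c = malloc(1) -> c = 35; heap: [0-16 ALLOC][17-34 ALLOC][35-35 ALLOC][36-53 FREE]
Op 4: b = realloc(b, 15) -> b = 17; heap: [0-16 ALLOC][17-31 ALLOC][32-34 FREE][35-35 ALLOC][36-53 FREE]
Op 5: free(a) -> (freed a); heap: [0-16 FREE][17-31 ALLOC][32-34 FREE][35-35 ALLOC][36-53 FREE]
Op 6: d = malloc(18) -> d = 36; heap: [0-16 FREE][17-31 ALLOC][32-34 FREE][35-35 ALLOC][36-53 ALLOC]
malloc(3): first-fit scan over [0-16 FREE][17-31 ALLOC][32-34 FREE][35-35 ALLOC][36-53 ALLOC] -> 0

Answer: 0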